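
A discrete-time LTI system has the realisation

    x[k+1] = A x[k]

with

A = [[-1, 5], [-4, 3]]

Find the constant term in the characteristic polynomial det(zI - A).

For a 2×2 matrix, det(zI - A) = z^2 - (tr A)z + det A.
tr A = 2, det A = 17.
So p(z) = z^2 - 2z + 17.
The constant term is 17.

17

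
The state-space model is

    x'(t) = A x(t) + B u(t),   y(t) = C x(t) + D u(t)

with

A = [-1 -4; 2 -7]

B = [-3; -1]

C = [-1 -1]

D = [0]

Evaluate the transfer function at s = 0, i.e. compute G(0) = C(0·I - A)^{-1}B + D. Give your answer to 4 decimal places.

1.6000

G(0) = C(-A)^{-1}B + D = -C A^{-1} B + D.
det A = 15, so A^{-1} = (1/15)·adj(A) = [[-7/15, 4/15], [-2/15, -1/15]]
A^{-1} B = [17/15, 7/15]^T
C A^{-1} B = -8/5
G(0) = D - C A^{-1} B = 0 - (-8/5) = 8/5 ≈ 1.6000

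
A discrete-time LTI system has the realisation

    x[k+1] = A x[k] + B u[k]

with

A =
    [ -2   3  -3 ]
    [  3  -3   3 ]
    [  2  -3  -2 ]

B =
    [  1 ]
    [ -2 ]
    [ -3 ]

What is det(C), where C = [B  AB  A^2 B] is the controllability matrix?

415

AB = [[1], [0], [14]]
A^2B = [[-44], [45], [-26]]
Controllability matrix C = [B  AB  A^2B] = [[1, 1, -44], [-2, 0, 45], [-3, 14, -26]]
Expanding along the first row, det(C) = 1·(0·(-26) - 45·14) - 1·((-2)·(-26) - 45·(-3)) + (-44)·((-2)·14 - 0·(-3)) = 1·(-630) - 1·187 + (-44)·(-28) = 415
Since det(C) ≠ 0, rank(C) = 3 and the system is completely controllable.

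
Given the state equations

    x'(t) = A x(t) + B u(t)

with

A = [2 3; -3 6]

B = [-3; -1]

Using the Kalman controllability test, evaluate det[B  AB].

AB = [[-9], [3]]
Controllability matrix C = [B  AB] = [[-3, -9], [-1, 3]]
det(C) = (-3)·3 - (-9)·(-1) = -9 - 9 = -18
Since det(C) ≠ 0, rank(C) = 2 and the system is completely controllable.

-18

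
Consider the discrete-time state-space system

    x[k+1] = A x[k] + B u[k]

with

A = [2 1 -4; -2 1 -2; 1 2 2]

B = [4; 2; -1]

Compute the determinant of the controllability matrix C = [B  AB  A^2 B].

880

AB = [[14], [-4], [6]]
A^2B = [[0], [-44], [18]]
Controllability matrix C = [B  AB  A^2B] = [[4, 14, 0], [2, -4, -44], [-1, 6, 18]]
Expanding along the first row, det(C) = 4·((-4)·18 - (-44)·6) - 14·(2·18 - (-44)·(-1)) + 0·(2·6 - (-4)·(-1)) = 4·192 - 14·(-8) + 0·8 = 880
Since det(C) ≠ 0, rank(C) = 3 and the system is completely controllable.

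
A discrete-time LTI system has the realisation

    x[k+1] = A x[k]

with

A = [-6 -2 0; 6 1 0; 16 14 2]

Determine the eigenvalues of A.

det(zI - A) = z^3 - (tr A)z^2 + (M11 + M22 + M33)z - det A, where Mii is the 2×2 principal minor of A obtained by deleting row i and column i.
tr A = (-6) + 1 + 2 = -3; M11 = 1·2 - 0·14 = 2 - 0 = 2; M22 = (-6)·2 - 0·16 = -12 - 0 = -12; M33 = (-6)·1 - (-2)·6 = -6 - (-12) = 6; sum of minors = -4.
det A = (-6)·(1·2 - 0·14) - (-2)·(6·2 - 0·16) + 0·(6·14 - 1·16) = (-6)·2 - (-2)·12 + 0·68 = 12.
So p(z) = det(zI - A) = z^3 + 3z^2 - 4z - 12.
Rational-root test: any integer root divides -12. Testing small divisors, z = -2 works: p(-2) = -8 + 12 + 8 + (-12) = 0, so (z + 2) is a factor.
Dividing, p(z) = (z + 2)(z^2 + z - 6).
Factor z^2 + z - 6: two numbers with sum -1 and product -6 are 2 and -3, so z^2 + z - 6 = (z - 2)(z + 3).
Hence p(z) = (z - 2) (z + 2) (z + 3), with roots -3, -2, 2.

-3, -2, 2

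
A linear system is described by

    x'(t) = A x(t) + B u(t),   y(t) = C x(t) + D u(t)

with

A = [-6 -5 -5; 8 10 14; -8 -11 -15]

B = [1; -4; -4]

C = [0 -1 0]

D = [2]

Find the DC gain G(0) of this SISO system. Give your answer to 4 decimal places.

17.3333

G(0) = C(-A)^{-1}B + D = -C A^{-1} B + D.
det A = -24, so A^{-1} = (1/-24)·adj(A) = [[-1/6, 5/6, 5/6], [-1/3, -25/12, -11/6], [1/3, 13/12, 5/6]]
A^{-1} B = [-41/6, 46/3, -22/3]^T
C A^{-1} B = -46/3
G(0) = D - C A^{-1} B = 2 - (-46/3) = 52/3 ≈ 17.3333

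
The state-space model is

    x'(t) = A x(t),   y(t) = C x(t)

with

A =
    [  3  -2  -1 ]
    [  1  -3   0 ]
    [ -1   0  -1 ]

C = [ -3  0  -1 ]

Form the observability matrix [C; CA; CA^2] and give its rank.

CA = [[-8, 6, 4]]
CA^2 = [[-22, -2, 4]]
Observability matrix O = [C; CA; CA^2] = [[-3, 0, -1], [-8, 6, 4], [-22, -2, 4]]
det(O) = (-3)·(6·4 - 4·(-2)) - 0·((-8)·4 - 4·(-22)) + (-1)·((-8)·(-2) - 6·(-22)) = (-3)·32 - 0·56 + (-1)·148 = -244 ≠ 0, so rank(O) = 3.
rank(O) = 3 = n, so the pair (A, C) is completely observable.

3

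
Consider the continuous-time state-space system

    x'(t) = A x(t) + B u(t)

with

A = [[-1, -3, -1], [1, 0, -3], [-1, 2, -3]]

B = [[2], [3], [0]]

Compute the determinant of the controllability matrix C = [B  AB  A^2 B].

307

AB = [[-11], [2], [4]]
A^2B = [[1], [-23], [3]]
Controllability matrix C = [B  AB  A^2B] = [[2, -11, 1], [3, 2, -23], [0, 4, 3]]
Expanding along the first row, det(C) = 2·(2·3 - (-23)·4) - (-11)·(3·3 - (-23)·0) + 1·(3·4 - 2·0) = 2·98 - (-11)·9 + 1·12 = 307
Since det(C) ≠ 0, rank(C) = 3 and the system is completely controllable.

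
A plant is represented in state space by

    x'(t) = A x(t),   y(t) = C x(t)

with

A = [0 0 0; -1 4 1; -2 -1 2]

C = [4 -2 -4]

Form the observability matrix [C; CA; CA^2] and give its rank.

CA = [[10, -4, -10]]
CA^2 = [[24, -6, -24]]
Observability matrix O = [C; CA; CA^2] = [[4, -2, -4], [10, -4, -10], [24, -6, -24]]
The columns c1, c2, c3 of O are linearly dependent: c1 + c3 = 0 (check each entry), so rank(O) ≤ 2.
The 2×2 minor from rows 1, 2, columns 1, 2 is 4·(-4) - (-2)·10 = -16 - (-20) = 4 ≠ 0, so rank(O) = 2.
rank(O) = 2 < n = 3, so the pair (A, C) is not completely observable.

2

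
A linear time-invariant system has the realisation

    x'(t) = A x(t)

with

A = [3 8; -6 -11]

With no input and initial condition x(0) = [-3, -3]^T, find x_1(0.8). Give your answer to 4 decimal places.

det(sI - A) = s^2 - (tr A)s + det A, with tr A = 3 + (-11) = -8 and det A = 3·(-11) - 8·(-6) = -33 - (-48) = 15.
So p(s) = det(sI - A) = s^2 + 8s + 15.
Factor s^2 + 8s + 15: two numbers with sum -8 and product 15 are -3 and -5, so s^2 + 8s + 15 = (s + 3)(s + 5).
Hence p(s) = (s + 3) (s + 5), with roots -5, -3.
The eigenvalues -5, -3 are distinct and real, so A is diagonalisable and x(t) = e^{At} x(0) = V diag(e^{λ_i t}) V^{-1} x(0), where the columns of V are the eigenvectors.
λ = -5: A - (-5)I = [[8, 8], [-6, -6]]. Row 1 gives 8·v1 + 8·v2 = 0, so take v_1 = [1, -1]^T.
λ = -3: A - (-3)I = [[6, 8], [-6, -8]]. Row 1 gives 6·v1 + 8·v2 = 0, so take v_2 = [-4, 3]^T.
V = [v_1 v_2] = [[1, -4], [-1, 3]] has det V = -1, so V^{-1} = adj(V)/det V = [[-3, -4], [-1, -1]].
Modal coordinates z(0) = V^{-1} x(0): (-3)·(-3) + (-4)·(-3) = 21; (-1)·(-3) + (-1)·(-3) = 6; so z(0) = [21, 6]^T.
x_1(t) = Σ_i (v_i)_1 · z_i(0) · e^{λ_i t} (row 1 of V times the modal terms).
x_1(0.8) = 1·21·e^{-5·0.8} + (-4)·6·e^{-3·0.8} = 21·0.018316 + (-24)·0.090718 = -1.7926.

-1.7926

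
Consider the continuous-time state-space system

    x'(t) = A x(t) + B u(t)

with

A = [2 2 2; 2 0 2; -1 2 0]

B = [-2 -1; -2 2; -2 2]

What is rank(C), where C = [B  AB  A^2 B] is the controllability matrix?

3

AB = [[-12, 6], [-8, 2], [-2, 5]]
A^2B = [[-44, 26], [-28, 22], [-4, -2]]
Controllability matrix C = [B  AB  A^2B] = [[-2, -1, -12, 6, -44, 26], [-2, 2, -8, 2, -28, 22], [-2, 2, -2, 5, -4, -2]]
Take the 3×3 submatrix of C formed by columns 1, 2, 3: [[-2, -1, -12], [-2, 2, -8], [-2, 2, -2]]. Its determinant is (-2)·(2·(-2) - (-8)·2) - (-1)·((-2)·(-2) - (-8)·(-2)) + (-12)·((-2)·2 - 2·(-2)) = (-2)·12 - (-1)·(-12) + (-12)·0 = -36 ≠ 0.
So rank(C) ≥ 3; since C has 3 rows, rank(C) = 3.
rank(C) = 3 = n, so the pair (A, B) is completely controllable.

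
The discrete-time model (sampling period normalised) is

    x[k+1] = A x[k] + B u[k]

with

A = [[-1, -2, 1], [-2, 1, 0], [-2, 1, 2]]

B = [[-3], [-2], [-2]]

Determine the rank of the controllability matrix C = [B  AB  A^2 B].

AB = [[5], [4], [0]]
A^2B = [[-13], [-6], [-6]]
Controllability matrix C = [B  AB  A^2B] = [[-3, 5, -13], [-2, 4, -6], [-2, 0, -6]]
det(C) = (-3)·(4·(-6) - (-6)·0) - 5·((-2)·(-6) - (-6)·(-2)) + (-13)·((-2)·0 - 4·(-2)) = (-3)·(-24) - 5·0 + (-13)·8 = -32 ≠ 0, so rank(C) = 3.
rank(C) = 3 = n, so the pair (A, B) is completely controllable.

3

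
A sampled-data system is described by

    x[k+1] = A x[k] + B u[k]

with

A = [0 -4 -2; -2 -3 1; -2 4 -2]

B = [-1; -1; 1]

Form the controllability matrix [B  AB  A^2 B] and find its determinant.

AB = [[2], [6], [-4]]
A^2B = [[-16], [-26], [28]]
Controllability matrix C = [B  AB  A^2B] = [[-1, 2, -16], [-1, 6, -26], [1, -4, 28]]
Expanding along the first row, det(C) = (-1)·(6·28 - (-26)·(-4)) - 2·((-1)·28 - (-26)·1) + (-16)·((-1)·(-4) - 6·1) = (-1)·64 - 2·(-2) + (-16)·(-2) = -28
Since det(C) ≠ 0, rank(C) = 3 and the system is completely controllable.

-28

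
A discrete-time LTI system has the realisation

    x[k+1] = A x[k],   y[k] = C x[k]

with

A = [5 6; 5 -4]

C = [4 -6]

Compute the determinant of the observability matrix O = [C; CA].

132

CA = [[-10, 48]]
Observability matrix O = [C; CA] = [[4, -6], [-10, 48]]
det(O) = 4·48 - (-6)·(-10) = 192 - 60 = 132
Since det(O) ≠ 0, rank(O) = 2 and the system is completely observable.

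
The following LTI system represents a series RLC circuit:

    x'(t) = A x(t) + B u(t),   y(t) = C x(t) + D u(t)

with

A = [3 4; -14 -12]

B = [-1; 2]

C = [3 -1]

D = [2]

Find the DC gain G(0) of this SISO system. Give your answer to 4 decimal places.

1.0000

G(0) = C(-A)^{-1}B + D = -C A^{-1} B + D.
det A = 20, so A^{-1} = (1/20)·adj(A) = [[-3/5, -1/5], [7/10, 3/20]]
A^{-1} B = [1/5, -2/5]^T
C A^{-1} B = 1
G(0) = D - C A^{-1} B = 2 - (1) = 1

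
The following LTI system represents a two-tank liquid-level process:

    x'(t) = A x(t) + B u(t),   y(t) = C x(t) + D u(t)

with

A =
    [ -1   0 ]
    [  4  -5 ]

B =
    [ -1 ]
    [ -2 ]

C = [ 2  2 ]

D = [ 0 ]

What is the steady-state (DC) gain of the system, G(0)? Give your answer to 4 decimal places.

-4.4000

G(0) = C(-A)^{-1}B + D = -C A^{-1} B + D.
det A = 5, so A^{-1} = (1/5)·adj(A) = [[-1, 0], [-4/5, -1/5]]
A^{-1} B = [1, 6/5]^T
C A^{-1} B = 22/5
G(0) = D - C A^{-1} B = 0 - (22/5) = -22/5 ≈ -4.4000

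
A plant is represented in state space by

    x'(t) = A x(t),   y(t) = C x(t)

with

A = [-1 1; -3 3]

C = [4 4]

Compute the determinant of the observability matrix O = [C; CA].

CA = [[-16, 16]]
Observability matrix O = [C; CA] = [[4, 4], [-16, 16]]
det(O) = 4·16 - 4·(-16) = 64 - (-64) = 128
Since det(O) ≠ 0, rank(O) = 2 and the system is completely observable.

128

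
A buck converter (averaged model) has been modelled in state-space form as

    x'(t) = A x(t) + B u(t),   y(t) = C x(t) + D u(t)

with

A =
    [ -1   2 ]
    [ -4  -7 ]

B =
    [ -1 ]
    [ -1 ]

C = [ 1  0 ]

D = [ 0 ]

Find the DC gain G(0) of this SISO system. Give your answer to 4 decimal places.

-0.6000

G(0) = C(-A)^{-1}B + D = -C A^{-1} B + D.
det A = 15, so A^{-1} = (1/15)·adj(A) = [[-7/15, -2/15], [4/15, -1/15]]
A^{-1} B = [3/5, -1/5]^T
C A^{-1} B = 3/5
G(0) = D - C A^{-1} B = 0 - (3/5) = -3/5 ≈ -0.6000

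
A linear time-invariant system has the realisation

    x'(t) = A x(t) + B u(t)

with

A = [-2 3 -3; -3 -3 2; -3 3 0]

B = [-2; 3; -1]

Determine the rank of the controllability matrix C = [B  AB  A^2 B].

AB = [[16], [-5], [15]]
A^2B = [[-92], [-3], [-63]]
Controllability matrix C = [B  AB  A^2B] = [[-2, 16, -92], [3, -5, -3], [-1, 15, -63]]
det(C) = (-2)·((-5)·(-63) - (-3)·15) - 16·(3·(-63) - (-3)·(-1)) + (-92)·(3·15 - (-5)·(-1)) = (-2)·360 - 16·(-192) + (-92)·40 = -1328 ≠ 0, so rank(C) = 3.
rank(C) = 3 = n, so the pair (A, B) is completely controllable.

3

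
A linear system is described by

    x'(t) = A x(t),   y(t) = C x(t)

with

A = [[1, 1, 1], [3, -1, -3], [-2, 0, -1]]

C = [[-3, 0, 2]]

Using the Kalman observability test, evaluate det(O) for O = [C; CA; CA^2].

143

CA = [[-7, -3, -5]]
CA^2 = [[-6, -4, 7]]
Observability matrix O = [C; CA; CA^2] = [[-3, 0, 2], [-7, -3, -5], [-6, -4, 7]]
Expanding along the first row, det(O) = (-3)·((-3)·7 - (-5)·(-4)) - 0·((-7)·7 - (-5)·(-6)) + 2·((-7)·(-4) - (-3)·(-6)) = (-3)·(-41) - 0·(-79) + 2·10 = 143
Since det(O) ≠ 0, rank(O) = 3 and the system is completely observable.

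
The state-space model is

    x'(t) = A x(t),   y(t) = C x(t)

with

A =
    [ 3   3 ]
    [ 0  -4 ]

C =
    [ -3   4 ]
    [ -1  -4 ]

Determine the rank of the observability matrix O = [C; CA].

CA = [[-9, -25], [-3, 13]]
Observability matrix O = [C; CA] = [[-3, 4], [-1, -4], [-9, -25], [-3, 13]]
Take the 2×2 submatrix of O formed by rows 1, 2: [[-3, 4], [-1, -4]]. Its determinant is (-3)·(-4) - 4·(-1) = 12 - (-4) = 16 ≠ 0.
So rank(O) ≥ 2; since O has 2 columns, rank(O) = 2.
rank(O) = 2 = n, so the pair (A, C) is completely observable.

2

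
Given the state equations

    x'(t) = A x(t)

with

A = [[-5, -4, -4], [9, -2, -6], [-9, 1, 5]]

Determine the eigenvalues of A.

det(sI - A) = s^3 - (tr A)s^2 + (M11 + M22 + M33)s - det A, where Mii is the 2×2 principal minor of A obtained by deleting row i and column i.
tr A = (-5) + (-2) + 5 = -2; M11 = (-2)·5 - (-6)·1 = -10 - (-6) = -4; M22 = (-5)·5 - (-4)·(-9) = -25 - 36 = -61; M33 = (-5)·(-2) - (-4)·9 = 10 - (-36) = 46; sum of minors = -19.
det A = (-5)·((-2)·5 - (-6)·1) - (-4)·(9·5 - (-6)·(-9)) + (-4)·(9·1 - (-2)·(-9)) = (-5)·(-4) - (-4)·(-9) + (-4)·(-9) = 20.
So p(s) = det(sI - A) = s^3 + 2s^2 - 19s - 20.
Rational-root test: any integer root divides -20. Testing small divisors, s = -1 works: p(-1) = -1 + 2 + 19 + (-20) = 0, so (s + 1) is a factor.
Dividing, p(s) = (s + 1)(s^2 + s - 20).
Factor s^2 + s - 20: two numbers with sum -1 and product -20 are 4 and -5, so s^2 + s - 20 = (s - 4)(s + 5).
Hence p(s) = (s - 4) (s + 1) (s + 5), with roots -5, -1, 4.
At least one eigenvalue has non-negative real part, so the system is not asymptotically stable.

-5, -1, 4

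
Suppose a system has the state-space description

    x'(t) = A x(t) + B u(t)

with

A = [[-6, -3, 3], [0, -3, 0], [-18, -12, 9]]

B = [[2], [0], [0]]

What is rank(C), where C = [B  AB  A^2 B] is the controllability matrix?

AB = [[-12], [0], [-36]]
A^2B = [[-36], [0], [-108]]
Controllability matrix C = [B  AB  A^2B] = [[2, -12, -36], [0, 0, 0], [0, -36, -108]]
Row 2 of C is identically zero, so rank(C) ≤ 2.
The 2×2 minor from rows 1, 3, columns 1, 2 is 2·(-36) - (-12)·0 = -72 - 0 = -72 ≠ 0, so rank(C) = 2.
rank(C) = 2 < n = 3, so the pair (A, B) is not completely controllable.

2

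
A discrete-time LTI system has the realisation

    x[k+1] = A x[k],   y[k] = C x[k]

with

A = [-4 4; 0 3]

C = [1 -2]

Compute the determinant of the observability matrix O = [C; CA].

CA = [[-4, -2]]
Observability matrix O = [C; CA] = [[1, -2], [-4, -2]]
det(O) = 1·(-2) - (-2)·(-4) = -2 - 8 = -10
Since det(O) ≠ 0, rank(O) = 2 and the system is completely observable.

-10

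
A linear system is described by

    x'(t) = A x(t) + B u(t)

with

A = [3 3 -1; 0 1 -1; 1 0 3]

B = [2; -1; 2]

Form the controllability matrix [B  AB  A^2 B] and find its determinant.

57

AB = [[1], [-3], [8]]
A^2B = [[-14], [-11], [25]]
Controllability matrix C = [B  AB  A^2B] = [[2, 1, -14], [-1, -3, -11], [2, 8, 25]]
Expanding along the first row, det(C) = 2·((-3)·25 - (-11)·8) - 1·((-1)·25 - (-11)·2) + (-14)·((-1)·8 - (-3)·2) = 2·13 - 1·(-3) + (-14)·(-2) = 57
Since det(C) ≠ 0, rank(C) = 3 and the system is completely controllable.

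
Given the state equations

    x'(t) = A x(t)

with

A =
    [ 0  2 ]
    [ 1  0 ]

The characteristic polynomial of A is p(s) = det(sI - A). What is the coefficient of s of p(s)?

0

For a 2×2 matrix, det(sI - A) = s^2 - (tr A)s + det A.
tr A = 0, det A = -2.
So p(s) = s^2 - 2.
The coefficient of s is 0.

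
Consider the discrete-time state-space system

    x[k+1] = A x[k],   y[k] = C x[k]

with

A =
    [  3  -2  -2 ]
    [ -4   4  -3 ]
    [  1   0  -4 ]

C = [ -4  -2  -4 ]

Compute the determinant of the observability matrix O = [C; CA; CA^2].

3736

CA = [[-8, 0, 30]]
CA^2 = [[6, 16, -104]]
Observability matrix O = [C; CA; CA^2] = [[-4, -2, -4], [-8, 0, 30], [6, 16, -104]]
Expanding along the first row, det(O) = (-4)·(0·(-104) - 30·16) - (-2)·((-8)·(-104) - 30·6) + (-4)·((-8)·16 - 0·6) = (-4)·(-480) - (-2)·652 + (-4)·(-128) = 3736
Since det(O) ≠ 0, rank(O) = 3 and the system is completely observable.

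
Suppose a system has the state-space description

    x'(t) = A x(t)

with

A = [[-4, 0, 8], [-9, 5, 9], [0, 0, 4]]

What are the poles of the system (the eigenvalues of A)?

-4, 4, 5

det(sI - A) = s^3 - (tr A)s^2 + (M11 + M22 + M33)s - det A, where Mii is the 2×2 principal minor of A obtained by deleting row i and column i.
tr A = (-4) + 5 + 4 = 5; M11 = 5·4 - 9·0 = 20 - 0 = 20; M22 = (-4)·4 - 8·0 = -16 - 0 = -16; M33 = (-4)·5 - 0·(-9) = -20 - 0 = -20; sum of minors = -16.
det A = (-4)·(5·4 - 9·0) - 0·((-9)·4 - 9·0) + 8·((-9)·0 - 5·0) = (-4)·20 - 0·(-36) + 8·0 = -80.
So p(s) = det(sI - A) = s^3 - 5s^2 - 16s + 80.
Rational-root test: any integer root divides 80. Testing small divisors, s = -4 works: p(-4) = -64 + (-80) + 64 + 80 = 0, so (s + 4) is a factor.
Dividing, p(s) = (s + 4)(s^2 - 9s + 20).
Factor s^2 - 9s + 20: two numbers with sum 9 and product 20 are 5 and 4, so s^2 - 9s + 20 = (s - 5)(s - 4).
Hence p(s) = (s - 5) (s - 4) (s + 4), with roots -4, 4, 5.
At least one eigenvalue has non-negative real part, so the system is not asymptotically stable.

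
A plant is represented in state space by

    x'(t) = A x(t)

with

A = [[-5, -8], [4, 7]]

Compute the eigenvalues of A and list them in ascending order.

-1, 3

det(sI - A) = s^2 - (tr A)s + det A, with tr A = (-5) + 7 = 2 and det A = (-5)·7 - (-8)·4 = -35 - (-32) = -3.
So p(s) = det(sI - A) = s^2 - 2s - 3.
Factor s^2 - 2s - 3: two numbers with sum 2 and product -3 are 3 and -1, so s^2 - 2s - 3 = (s - 3)(s + 1).
Hence p(s) = (s - 3) (s + 1), with roots -1, 3.
At least one eigenvalue has non-negative real part, so the system is not asymptotically stable.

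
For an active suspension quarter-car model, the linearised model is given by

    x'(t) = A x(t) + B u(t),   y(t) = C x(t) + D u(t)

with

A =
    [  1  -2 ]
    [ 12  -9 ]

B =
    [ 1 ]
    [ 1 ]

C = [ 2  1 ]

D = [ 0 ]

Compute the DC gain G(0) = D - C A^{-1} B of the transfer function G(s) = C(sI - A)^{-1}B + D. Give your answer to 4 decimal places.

1.6667

G(0) = C(-A)^{-1}B + D = -C A^{-1} B + D.
det A = 15, so A^{-1} = (1/15)·adj(A) = [[-3/5, 2/15], [-4/5, 1/15]]
A^{-1} B = [-7/15, -11/15]^T
C A^{-1} B = -5/3
G(0) = D - C A^{-1} B = 0 - (-5/3) = 5/3 ≈ 1.6667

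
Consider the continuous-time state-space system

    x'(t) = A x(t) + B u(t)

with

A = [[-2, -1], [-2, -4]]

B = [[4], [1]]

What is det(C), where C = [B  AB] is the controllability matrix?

-39

AB = [[-9], [-12]]
Controllability matrix C = [B  AB] = [[4, -9], [1, -12]]
det(C) = 4·(-12) - (-9)·1 = -48 - (-9) = -39
Since det(C) ≠ 0, rank(C) = 2 and the system is completely controllable.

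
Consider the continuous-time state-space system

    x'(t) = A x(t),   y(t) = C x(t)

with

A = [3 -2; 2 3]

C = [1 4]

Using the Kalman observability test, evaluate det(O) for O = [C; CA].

-34

CA = [[11, 10]]
Observability matrix O = [C; CA] = [[1, 4], [11, 10]]
det(O) = 1·10 - 4·11 = 10 - 44 = -34
Since det(O) ≠ 0, rank(O) = 2 and the system is completely observable.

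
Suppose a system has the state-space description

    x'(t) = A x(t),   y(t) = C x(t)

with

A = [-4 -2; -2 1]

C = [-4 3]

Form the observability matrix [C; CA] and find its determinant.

CA = [[10, 11]]
Observability matrix O = [C; CA] = [[-4, 3], [10, 11]]
det(O) = (-4)·11 - 3·10 = -44 - 30 = -74
Since det(O) ≠ 0, rank(O) = 2 and the system is completely observable.

-74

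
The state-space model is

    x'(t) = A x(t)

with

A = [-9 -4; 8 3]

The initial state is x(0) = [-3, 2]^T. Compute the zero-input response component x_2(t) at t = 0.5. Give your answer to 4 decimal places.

-0.8847

det(sI - A) = s^2 - (tr A)s + det A, with tr A = (-9) + 3 = -6 and det A = (-9)·3 - (-4)·8 = -27 - (-32) = 5.
So p(s) = det(sI - A) = s^2 + 6s + 5.
Factor s^2 + 6s + 5: two numbers with sum -6 and product 5 are -1 and -5, so s^2 + 6s + 5 = (s + 1)(s + 5).
Hence p(s) = (s + 1) (s + 5), with roots -5, -1.
The eigenvalues -5, -1 are distinct and real, so A is diagonalisable and x(t) = e^{At} x(0) = V diag(e^{λ_i t}) V^{-1} x(0), where the columns of V are the eigenvectors.
λ = -5: A - (-5)I = [[-4, -4], [8, 8]]. Row 1 gives (-4)·v1 + (-4)·v2 = 0, so take v_1 = [-1, 1]^T.
λ = -1: A - (-1)I = [[-8, -4], [8, 4]]. Row 1 gives (-8)·v1 + (-4)·v2 = 0, so take v_2 = [-1, 2]^T.
V = [v_1 v_2] = [[-1, -1], [1, 2]] has det V = -1, so V^{-1} = adj(V)/det V = [[-2, -1], [1, 1]].
Modal coordinates z(0) = V^{-1} x(0): (-2)·(-3) + (-1)·2 = 4; 1·(-3) + 1·2 = -1; so z(0) = [4, -1]^T.
x_2(t) = Σ_i (v_i)_2 · z_i(0) · e^{λ_i t} (row 2 of V times the modal terms).
x_2(0.5) = 1·4·e^{-5·0.5} + 2·(-1)·e^{-1·0.5} = 4·0.082085 + (-2)·0.606531 = -0.8847.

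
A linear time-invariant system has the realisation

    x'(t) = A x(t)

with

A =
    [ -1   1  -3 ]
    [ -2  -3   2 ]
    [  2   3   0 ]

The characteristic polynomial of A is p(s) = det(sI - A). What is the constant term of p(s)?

-10

Expand det(sI - A) for the 3×3 matrix.
p(s) = s^3 + 4s^2 + 5s - 10.
(Check: constant term = det(-A) = (-1)^3 det A = -10; coefficient of s^2 = -tr A = 4.)
The constant term is -10.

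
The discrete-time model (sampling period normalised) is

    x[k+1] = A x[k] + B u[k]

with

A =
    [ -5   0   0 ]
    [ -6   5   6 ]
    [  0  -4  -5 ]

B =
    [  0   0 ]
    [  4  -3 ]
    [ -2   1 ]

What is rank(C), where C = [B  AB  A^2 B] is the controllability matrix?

AB = [[0, 0], [8, -9], [-6, 7]]
A^2B = [[0, 0], [4, -3], [-2, 1]]
Controllability matrix C = [B  AB  A^2B] = [[0, 0, 0, 0, 0, 0], [4, -3, 8, -9, 4, -3], [-2, 1, -6, 7, -2, 1]]
Row 1 of C is identically zero, so rank(C) ≤ 2.
The 2×2 minor from rows 2, 3, columns 1, 2 is 4·1 - (-3)·(-2) = 4 - 6 = -2 ≠ 0, so rank(C) = 2.
rank(C) = 2 < n = 3, so the pair (A, B) is not completely controllable.

2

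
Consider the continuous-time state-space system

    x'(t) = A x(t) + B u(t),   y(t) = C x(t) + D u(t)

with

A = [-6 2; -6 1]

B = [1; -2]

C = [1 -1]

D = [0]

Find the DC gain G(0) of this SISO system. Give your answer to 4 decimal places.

G(0) = C(-A)^{-1}B + D = -C A^{-1} B + D.
det A = 6, so A^{-1} = (1/6)·adj(A) = [[1/6, -1/3], [1, -1]]
A^{-1} B = [5/6, 3]^T
C A^{-1} B = -13/6
G(0) = D - C A^{-1} B = 0 - (-13/6) = 13/6 ≈ 2.1667

2.1667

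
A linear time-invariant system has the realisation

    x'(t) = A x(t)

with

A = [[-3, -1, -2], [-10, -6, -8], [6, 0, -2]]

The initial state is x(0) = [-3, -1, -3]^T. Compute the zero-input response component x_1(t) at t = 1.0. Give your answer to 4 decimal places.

det(sI - A) = s^3 - (tr A)s^2 + (M11 + M22 + M33)s - det A, where Mii is the 2×2 principal minor of A obtained by deleting row i and column i.
tr A = (-3) + (-6) + (-2) = -11; M11 = (-6)·(-2) - (-8)·0 = 12 - 0 = 12; M22 = (-3)·(-2) - (-2)·6 = 6 - (-12) = 18; M33 = (-3)·(-6) - (-1)·(-10) = 18 - 10 = 8; sum of minors = 38.
det A = (-3)·((-6)·(-2) - (-8)·0) - (-1)·((-10)·(-2) - (-8)·6) + (-2)·((-10)·0 - (-6)·6) = (-3)·12 - (-1)·68 + (-2)·36 = -40.
So p(s) = det(sI - A) = s^3 + 11s^2 + 38s + 40.
Rational-root test: any integer root divides 40. Testing small divisors, s = -2 works: p(-2) = -8 + 44 + (-76) + 40 = 0, so (s + 2) is a factor.
Dividing, p(s) = (s + 2)(s^2 + 9s + 20).
Factor s^2 + 9s + 20: two numbers with sum -9 and product 20 are -4 and -5, so s^2 + 9s + 20 = (s + 4)(s + 5).
Hence p(s) = (s + 2) (s + 4) (s + 5), with roots -5, -4, -2.
The eigenvalues -5, -4, -2 are distinct and real, so A is diagonalisable and x(t) = e^{At} x(0) = V diag(e^{λ_i t}) V^{-1} x(0), where the columns of V are the eigenvectors.
λ = -5: A - (-5)I = [[2, -1, -2], [-10, -1, -8], [6, 0, 3]]. v must be orthogonal to every row; (row 1) × (row 2) = [6, 36, -12], so take v_1 = [1, 6, -2]^T.
λ = -4: A - (-4)I = [[1, -1, -2], [-10, -2, -8], [6, 0, 2]]. v must be orthogonal to every row; (row 1) × (row 2) = [4, 28, -12], so take v_2 = [1, 7, -3]^T.
λ = -2: A - (-2)I = [[-1, -1, -2], [-10, -4, -8], [6, 0, 0]]. v must be orthogonal to every row; (row 1) × (row 2) = [0, 12, -6], so take v_3 = [0, -2, 1]^T.
V = [v_1 v_2 v_3] = [[1, 1, 0], [6, 7, -2], [-2, -3, 1]] has det V = -1, so V^{-1} = adj(V)/det V = [[-1, 1, 2], [2, -1, -2], [4, -1, -1]].
Modal coordinates z(0) = V^{-1} x(0): (-1)·(-3) + 1·(-1) + 2·(-3) = -4; 2·(-3) + (-1)·(-1) + (-2)·(-3) = 1; 4·(-3) + (-1)·(-1) + (-1)·(-3) = -8; so z(0) = [-4, 1, -8]^T.
x_1(t) = Σ_i (v_i)_1 · z_i(0) · e^{λ_i t} (row 1 of V times the modal terms).
x_1(1.0) = 1·(-4)·e^{-5·1.0} + 1·1·e^{-4·1.0} + 0·(-8)·e^{-2·1.0} = (-4)·0.006738 + 1·0.018316 + 0·0.135335 = -0.0086.

-0.0086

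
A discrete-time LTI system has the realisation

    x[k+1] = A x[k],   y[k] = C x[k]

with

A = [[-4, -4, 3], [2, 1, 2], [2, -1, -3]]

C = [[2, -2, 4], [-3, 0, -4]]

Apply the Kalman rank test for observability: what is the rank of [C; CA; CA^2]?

3

CA = [[-4, -14, -10], [4, 16, 3]]
CA^2 = [[-32, 12, -10], [22, -3, 35]]
Observability matrix O = [C; CA; CA^2] = [[2, -2, 4], [-3, 0, -4], [-4, -14, -10], [4, 16, 3], [-32, 12, -10], [22, -3, 35]]
Take the 3×3 submatrix of O formed by rows 1, 2, 3: [[2, -2, 4], [-3, 0, -4], [-4, -14, -10]]. Its determinant is 2·(0·(-10) - (-4)·(-14)) - (-2)·((-3)·(-10) - (-4)·(-4)) + 4·((-3)·(-14) - 0·(-4)) = 2·(-56) - (-2)·14 + 4·42 = 84 ≠ 0.
So rank(O) ≥ 3; since O has 3 columns, rank(O) = 3.
rank(O) = 3 = n, so the pair (A, C) is completely observable.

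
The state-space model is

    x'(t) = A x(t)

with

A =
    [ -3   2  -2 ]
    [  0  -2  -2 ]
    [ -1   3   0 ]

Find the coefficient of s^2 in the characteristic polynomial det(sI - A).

5

Expand det(sI - A) for the 3×3 matrix.
p(s) = s^3 + 5s^2 + 10s + 10.
(Check: constant term = det(-A) = (-1)^3 det A = 10; coefficient of s^2 = -tr A = 5.)
The coefficient of s^2 is 5.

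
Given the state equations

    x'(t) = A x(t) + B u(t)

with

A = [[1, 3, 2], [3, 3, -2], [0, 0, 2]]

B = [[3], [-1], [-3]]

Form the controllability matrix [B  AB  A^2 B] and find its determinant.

1476

AB = [[-6], [12], [-6]]
A^2B = [[18], [30], [-12]]
Controllability matrix C = [B  AB  A^2B] = [[3, -6, 18], [-1, 12, 30], [-3, -6, -12]]
Expanding along the first row, det(C) = 3·(12·(-12) - 30·(-6)) - (-6)·((-1)·(-12) - 30·(-3)) + 18·((-1)·(-6) - 12·(-3)) = 3·36 - (-6)·102 + 18·42 = 1476
Since det(C) ≠ 0, rank(C) = 3 and the system is completely controllable.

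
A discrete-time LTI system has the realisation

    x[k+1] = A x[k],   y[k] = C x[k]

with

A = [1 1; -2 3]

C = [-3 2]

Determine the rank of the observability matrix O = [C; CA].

CA = [[-7, 3]]
Observability matrix O = [C; CA] = [[-3, 2], [-7, 3]]
det(O) = (-3)·3 - 2·(-7) = -9 - (-14) = 5 ≠ 0, so rank(O) = 2.
rank(O) = 2 = n, so the pair (A, C) is completely observable.

2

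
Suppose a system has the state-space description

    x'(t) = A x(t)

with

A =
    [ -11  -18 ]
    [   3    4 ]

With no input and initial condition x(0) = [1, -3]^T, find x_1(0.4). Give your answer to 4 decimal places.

5.1592

det(sI - A) = s^2 - (tr A)s + det A, with tr A = (-11) + 4 = -7 and det A = (-11)·4 - (-18)·3 = -44 - (-54) = 10.
So p(s) = det(sI - A) = s^2 + 7s + 10.
Factor s^2 + 7s + 10: two numbers with sum -7 and product 10 are -2 and -5, so s^2 + 7s + 10 = (s + 2)(s + 5).
Hence p(s) = (s + 2) (s + 5), with roots -5, -2.
The eigenvalues -5, -2 are distinct and real, so A is diagonalisable and x(t) = e^{At} x(0) = V diag(e^{λ_i t}) V^{-1} x(0), where the columns of V are the eigenvectors.
λ = -5: A - (-5)I = [[-6, -18], [3, 9]]. Row 1 gives (-6)·v1 + (-18)·v2 = 0, so take v_1 = [3, -1]^T.
λ = -2: A - (-2)I = [[-9, -18], [3, 6]]. Row 1 gives (-9)·v1 + (-18)·v2 = 0, so take v_2 = [-2, 1]^T.
V = [v_1 v_2] = [[3, -2], [-1, 1]] has det V = 1, so V^{-1} = adj(V)/det V = [[1, 2], [1, 3]].
Modal coordinates z(0) = V^{-1} x(0): 1·1 + 2·(-3) = -5; 1·1 + 3·(-3) = -8; so z(0) = [-5, -8]^T.
x_1(t) = Σ_i (v_i)_1 · z_i(0) · e^{λ_i t} (row 1 of V times the modal terms).
x_1(0.4) = 3·(-5)·e^{-5·0.4} + (-2)·(-8)·e^{-2·0.4} = (-15)·0.135335 + 16·0.449329 = 5.1592.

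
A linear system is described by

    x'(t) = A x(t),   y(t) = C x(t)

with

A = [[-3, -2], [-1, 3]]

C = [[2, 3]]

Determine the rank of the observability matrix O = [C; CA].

CA = [[-9, 5]]
Observability matrix O = [C; CA] = [[2, 3], [-9, 5]]
det(O) = 2·5 - 3·(-9) = 10 - (-27) = 37 ≠ 0, so rank(O) = 2.
rank(O) = 2 = n, so the pair (A, C) is completely observable.

2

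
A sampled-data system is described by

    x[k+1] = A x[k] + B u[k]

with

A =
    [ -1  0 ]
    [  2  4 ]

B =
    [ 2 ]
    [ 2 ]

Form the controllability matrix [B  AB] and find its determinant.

AB = [[-2], [12]]
Controllability matrix C = [B  AB] = [[2, -2], [2, 12]]
det(C) = 2·12 - (-2)·2 = 24 - (-4) = 28
Since det(C) ≠ 0, rank(C) = 2 and the system is completely controllable.

28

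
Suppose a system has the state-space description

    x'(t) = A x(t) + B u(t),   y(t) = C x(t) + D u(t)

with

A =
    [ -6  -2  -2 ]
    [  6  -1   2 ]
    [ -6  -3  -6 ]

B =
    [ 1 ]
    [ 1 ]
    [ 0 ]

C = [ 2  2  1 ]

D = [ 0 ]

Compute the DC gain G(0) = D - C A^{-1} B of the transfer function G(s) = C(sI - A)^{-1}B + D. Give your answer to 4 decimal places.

G(0) = C(-A)^{-1}B + D = -C A^{-1} B + D.
det A = -72, so A^{-1} = (1/-72)·adj(A) = [[-1/6, 1/12, 1/12], [-1/3, -1/3, 0], [1/3, 1/12, -1/4]]
A^{-1} B = [-1/12, -2/3, 5/12]^T
C A^{-1} B = -13/12
G(0) = D - C A^{-1} B = 0 - (-13/12) = 13/12 ≈ 1.0833

1.0833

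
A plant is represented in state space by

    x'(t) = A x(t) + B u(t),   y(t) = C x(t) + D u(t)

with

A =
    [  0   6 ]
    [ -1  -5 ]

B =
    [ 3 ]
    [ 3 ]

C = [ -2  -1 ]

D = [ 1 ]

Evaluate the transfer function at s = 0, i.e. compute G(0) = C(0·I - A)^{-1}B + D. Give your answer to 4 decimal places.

-9.5000

G(0) = C(-A)^{-1}B + D = -C A^{-1} B + D.
det A = 6, so A^{-1} = (1/6)·adj(A) = [[-5/6, -1], [1/6, 0]]
A^{-1} B = [-11/2, 1/2]^T
C A^{-1} B = 21/2
G(0) = D - C A^{-1} B = 1 - (21/2) = -19/2 ≈ -9.5000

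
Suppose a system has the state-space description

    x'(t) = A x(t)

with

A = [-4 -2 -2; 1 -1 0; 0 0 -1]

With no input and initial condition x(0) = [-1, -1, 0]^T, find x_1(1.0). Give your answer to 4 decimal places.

0.2069

det(sI - A) = s^3 - (tr A)s^2 + (M11 + M22 + M33)s - det A, where Mii is the 2×2 principal minor of A obtained by deleting row i and column i.
tr A = (-4) + (-1) + (-1) = -6; M11 = (-1)·(-1) - 0·0 = 1 - 0 = 1; M22 = (-4)·(-1) - (-2)·0 = 4 - 0 = 4; M33 = (-4)·(-1) - (-2)·1 = 4 - (-2) = 6; sum of minors = 11.
det A = (-4)·((-1)·(-1) - 0·0) - (-2)·(1·(-1) - 0·0) + (-2)·(1·0 - (-1)·0) = (-4)·1 - (-2)·(-1) + (-2)·0 = -6.
So p(s) = det(sI - A) = s^3 + 6s^2 + 11s + 6.
Rational-root test: any integer root divides 6. Testing small divisors, s = -1 works: p(-1) = -1 + 6 + (-11) + 6 = 0, so (s + 1) is a factor.
Dividing, p(s) = (s + 1)(s^2 + 5s + 6).
Factor s^2 + 5s + 6: two numbers with sum -5 and product 6 are -2 and -3, so s^2 + 5s + 6 = (s + 2)(s + 3).
Hence p(s) = (s + 1) (s + 2) (s + 3), with roots -3, -2, -1.
The eigenvalues -3, -2, -1 are distinct and real, so A is diagonalisable and x(t) = e^{At} x(0) = V diag(e^{λ_i t}) V^{-1} x(0), where the columns of V are the eigenvectors.
λ = -3: A - (-3)I = [[-1, -2, -2], [1, 2, 0], [0, 0, 2]]. v must be orthogonal to every row; (row 1) × (row 2) = [4, -2, 0], so take v_1 = [-2, 1, 0]^T.
λ = -2: A - (-2)I = [[-2, -2, -2], [1, 1, 0], [0, 0, 1]]. v must be orthogonal to every row; (row 1) × (row 2) = [2, -2, 0], so take v_2 = [-1, 1, 0]^T.
λ = -1: A - (-1)I = [[-3, -2, -2], [1, 0, 0], [0, 0, 0]]. v must be orthogonal to every row; (row 1) × (row 2) = [0, -2, 2], so take v_3 = [0, -1, 1]^T.
V = [v_1 v_2 v_3] = [[-2, -1, 0], [1, 1, -1], [0, 0, 1]] has det V = -1, so V^{-1} = adj(V)/det V = [[-1, -1, -1], [1, 2, 2], [0, 0, 1]].
Modal coordinates z(0) = V^{-1} x(0): (-1)·(-1) + (-1)·(-1) + (-1)·0 = 2; 1·(-1) + 2·(-1) + 2·0 = -3; 0·(-1) + 0·(-1) + 1·0 = 0; so z(0) = [2, -3, 0]^T.
x_1(t) = Σ_i (v_i)_1 · z_i(0) · e^{λ_i t} (row 1 of V times the modal terms).
x_1(1.0) = (-2)·2·e^{-3·1.0} + (-1)·(-3)·e^{-2·1.0} + 0·0·e^{-1·1.0} = (-4)·0.049787 + 3·0.135335 + 0·0.367879 = 0.2069.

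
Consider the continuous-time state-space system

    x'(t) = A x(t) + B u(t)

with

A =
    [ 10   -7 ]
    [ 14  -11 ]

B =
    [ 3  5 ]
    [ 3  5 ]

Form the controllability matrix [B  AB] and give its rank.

AB = [[9, 15], [9, 15]]
Controllability matrix C = [B  AB] = [[3, 5, 9, 15], [3, 5, 9, 15]]
Every column of C is a scalar multiple of column 1 = [3, 3] (multipliers 1, 5/3, 3, 5), so the columns span a one-dimensional space.
C ≠ 0, hence rank(C) = 1.
rank(C) = 1 < n = 2, so the pair (A, B) is not completely controllable.

1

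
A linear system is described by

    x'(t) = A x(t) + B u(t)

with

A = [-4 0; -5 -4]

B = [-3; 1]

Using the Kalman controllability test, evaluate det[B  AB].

-45

AB = [[12], [11]]
Controllability matrix C = [B  AB] = [[-3, 12], [1, 11]]
det(C) = (-3)·11 - 12·1 = -33 - 12 = -45
Since det(C) ≠ 0, rank(C) = 2 and the system is completely controllable.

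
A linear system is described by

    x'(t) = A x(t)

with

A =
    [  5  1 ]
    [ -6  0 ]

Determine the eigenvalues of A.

det(sI - A) = s^2 - (tr A)s + det A, with tr A = 5 + 0 = 5 and det A = 5·0 - 1·(-6) = 0 - (-6) = 6.
So p(s) = det(sI - A) = s^2 - 5s + 6.
Factor s^2 - 5s + 6: two numbers with sum 5 and product 6 are 3 and 2, so s^2 - 5s + 6 = (s - 3)(s - 2).
Hence p(s) = (s - 3) (s - 2), with roots 2, 3.
At least one eigenvalue has non-negative real part, so the system is not asymptotically stable.

2, 3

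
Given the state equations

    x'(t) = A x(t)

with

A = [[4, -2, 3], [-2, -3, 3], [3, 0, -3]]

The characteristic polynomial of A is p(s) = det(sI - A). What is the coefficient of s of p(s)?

-28

Expand det(sI - A) for the 3×3 matrix.
p(s) = s^3 + 2s^2 - 28s - 57.
(Check: constant term = det(-A) = (-1)^3 det A = -57; coefficient of s^2 = -tr A = 2.)
The coefficient of s is -28.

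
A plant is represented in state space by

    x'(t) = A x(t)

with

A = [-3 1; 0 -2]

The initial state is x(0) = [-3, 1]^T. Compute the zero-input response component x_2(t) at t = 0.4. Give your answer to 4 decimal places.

0.4493

det(sI - A) = s^2 - (tr A)s + det A, with tr A = (-3) + (-2) = -5 and det A = (-3)·(-2) - 1·0 = 6 - 0 = 6.
So p(s) = det(sI - A) = s^2 + 5s + 6.
Factor s^2 + 5s + 6: two numbers with sum -5 and product 6 are -2 and -3, so s^2 + 5s + 6 = (s + 2)(s + 3).
Hence p(s) = (s + 2) (s + 3), with roots -3, -2.
The eigenvalues -3, -2 are distinct and real, so A is diagonalisable and x(t) = e^{At} x(0) = V diag(e^{λ_i t}) V^{-1} x(0), where the columns of V are the eigenvectors.
λ = -3: A - (-3)I = [[0, 1], [0, 1]]. Row 1 gives 0·v1 + 1·v2 = 0, so take v_1 = [-1, 0]^T.
λ = -2: A - (-2)I = [[-1, 1], [0, 0]]. Row 1 gives (-1)·v1 + 1·v2 = 0, so take v_2 = [1, 1]^T.
V = [v_1 v_2] = [[-1, 1], [0, 1]] has det V = -1, so V^{-1} = adj(V)/det V = [[-1, 1], [0, 1]].
Modal coordinates z(0) = V^{-1} x(0): (-1)·(-3) + 1·1 = 4; 0·(-3) + 1·1 = 1; so z(0) = [4, 1]^T.
x_2(t) = Σ_i (v_i)_2 · z_i(0) · e^{λ_i t} (row 2 of V times the modal terms).
x_2(0.4) = 0·4·e^{-3·0.4} + 1·1·e^{-2·0.4} = 0·0.301194 + 1·0.449329 = 0.4493.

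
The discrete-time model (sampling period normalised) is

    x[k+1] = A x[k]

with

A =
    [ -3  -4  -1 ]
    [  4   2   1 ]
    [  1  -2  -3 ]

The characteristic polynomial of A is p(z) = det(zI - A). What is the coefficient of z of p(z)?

Expand det(zI - A) for the 3×3 matrix.
p(z) = z^3 + 4z^2 + 16z + 30.
(Check: constant term = det(-A) = (-1)^3 det A = 30; coefficient of z^2 = -tr A = 4.)
The coefficient of z is 16.

16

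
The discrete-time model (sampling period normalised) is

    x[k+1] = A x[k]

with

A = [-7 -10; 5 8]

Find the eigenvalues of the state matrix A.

-2, 3

det(zI - A) = z^2 - (tr A)z + det A, with tr A = (-7) + 8 = 1 and det A = (-7)·8 - (-10)·5 = -56 - (-50) = -6.
So p(z) = det(zI - A) = z^2 - z - 6.
Factor z^2 - z - 6: two numbers with sum 1 and product -6 are 3 and -2, so z^2 - z - 6 = (z - 3)(z + 2).
Hence p(z) = (z - 3) (z + 2), with roots -2, 3.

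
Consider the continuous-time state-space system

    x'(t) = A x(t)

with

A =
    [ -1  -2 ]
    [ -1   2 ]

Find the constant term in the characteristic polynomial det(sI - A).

-4

For a 2×2 matrix, det(sI - A) = s^2 - (tr A)s + det A.
tr A = 1, det A = -4.
So p(s) = s^2 - s - 4.
The constant term is -4.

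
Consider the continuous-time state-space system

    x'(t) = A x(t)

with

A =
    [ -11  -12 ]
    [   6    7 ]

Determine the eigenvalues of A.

-5, 1

det(sI - A) = s^2 - (tr A)s + det A, with tr A = (-11) + 7 = -4 and det A = (-11)·7 - (-12)·6 = -77 - (-72) = -5.
So p(s) = det(sI - A) = s^2 + 4s - 5.
Factor s^2 + 4s - 5: two numbers with sum -4 and product -5 are 1 and -5, so s^2 + 4s - 5 = (s - 1)(s + 5).
Hence p(s) = (s - 1) (s + 5), with roots -5, 1.
At least one eigenvalue has non-negative real part, so the system is not asymptotically stable.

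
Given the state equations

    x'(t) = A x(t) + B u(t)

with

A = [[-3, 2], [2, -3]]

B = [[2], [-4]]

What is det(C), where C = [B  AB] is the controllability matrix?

AB = [[-14], [16]]
Controllability matrix C = [B  AB] = [[2, -14], [-4, 16]]
det(C) = 2·16 - (-14)·(-4) = 32 - 56 = -24
Since det(C) ≠ 0, rank(C) = 2 and the system is completely controllable.

-24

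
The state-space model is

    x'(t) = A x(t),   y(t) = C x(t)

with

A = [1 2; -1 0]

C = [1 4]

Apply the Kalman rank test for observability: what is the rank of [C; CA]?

CA = [[-3, 2]]
Observability matrix O = [C; CA] = [[1, 4], [-3, 2]]
det(O) = 1·2 - 4·(-3) = 2 - (-12) = 14 ≠ 0, so rank(O) = 2.
rank(O) = 2 = n, so the pair (A, C) is completely observable.

2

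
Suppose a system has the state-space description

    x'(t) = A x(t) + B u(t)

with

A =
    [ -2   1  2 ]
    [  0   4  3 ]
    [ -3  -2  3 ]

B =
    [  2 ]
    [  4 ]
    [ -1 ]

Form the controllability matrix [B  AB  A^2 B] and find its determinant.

-1443

AB = [[-2], [13], [-17]]
A^2B = [[-17], [1], [-71]]
Controllability matrix C = [B  AB  A^2B] = [[2, -2, -17], [4, 13, 1], [-1, -17, -71]]
Expanding along the first row, det(C) = 2·(13·(-71) - 1·(-17)) - (-2)·(4·(-71) - 1·(-1)) + (-17)·(4·(-17) - 13·(-1)) = 2·(-906) - (-2)·(-283) + (-17)·(-55) = -1443
Since det(C) ≠ 0, rank(C) = 3 and the system is completely controllable.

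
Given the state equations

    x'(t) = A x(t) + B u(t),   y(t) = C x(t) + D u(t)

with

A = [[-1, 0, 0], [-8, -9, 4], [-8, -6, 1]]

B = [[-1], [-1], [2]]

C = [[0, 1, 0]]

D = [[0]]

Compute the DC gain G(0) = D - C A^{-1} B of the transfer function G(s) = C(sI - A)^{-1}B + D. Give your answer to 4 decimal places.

G(0) = C(-A)^{-1}B + D = -C A^{-1} B + D.
det A = -15, so A^{-1} = (1/-15)·adj(A) = [[-1, 0, 0], [8/5, 1/15, -4/15], [8/5, 2/5, -3/5]]
A^{-1} B = [1, -11/5, -16/5]^T
C A^{-1} B = -11/5
G(0) = D - C A^{-1} B = 0 - (-11/5) = 11/5 ≈ 2.2000

2.2000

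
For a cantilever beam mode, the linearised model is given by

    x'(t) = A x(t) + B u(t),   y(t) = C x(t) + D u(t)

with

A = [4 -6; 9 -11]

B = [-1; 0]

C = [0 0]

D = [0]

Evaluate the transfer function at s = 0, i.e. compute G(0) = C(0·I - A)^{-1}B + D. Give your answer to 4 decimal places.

G(0) = C(-A)^{-1}B + D = -C A^{-1} B + D.
det A = 10, so A^{-1} = (1/10)·adj(A) = [[-11/10, 3/5], [-9/10, 2/5]]
A^{-1} B = [11/10, 9/10]^T
C A^{-1} B = 0
G(0) = D - C A^{-1} B = 0 - (0) = 0

0.0000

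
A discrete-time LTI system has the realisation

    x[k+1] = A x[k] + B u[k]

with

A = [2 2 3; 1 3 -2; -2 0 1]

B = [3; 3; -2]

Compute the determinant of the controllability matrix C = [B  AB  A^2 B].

AB = [[6], [16], [-8]]
A^2B = [[20], [70], [-20]]
Controllability matrix C = [B  AB  A^2B] = [[3, 6, 20], [3, 16, 70], [-2, -8, -20]]
Expanding along the first row, det(C) = 3·(16·(-20) - 70·(-8)) - 6·(3·(-20) - 70·(-2)) + 20·(3·(-8) - 16·(-2)) = 3·240 - 6·80 + 20·8 = 400
Since det(C) ≠ 0, rank(C) = 3 and the system is completely controllable.

400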